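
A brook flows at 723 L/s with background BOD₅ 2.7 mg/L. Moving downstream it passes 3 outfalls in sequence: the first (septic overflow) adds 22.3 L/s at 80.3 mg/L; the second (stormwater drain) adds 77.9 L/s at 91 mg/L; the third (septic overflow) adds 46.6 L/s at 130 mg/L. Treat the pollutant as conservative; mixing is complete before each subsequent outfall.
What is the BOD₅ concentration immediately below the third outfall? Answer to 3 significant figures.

19.4 mg/L

After outfall 1: Q = 723.0 + 22.30 = 745.3 L/s; C = (723.0·2.700 + 22.30·80.30)/745.3 = 5.022 mg/L.
After outfall 2: Q = 745.3 + 77.90 = 823.2 L/s; C = (745.3·5.022 + 77.90·91.00)/823.2 = 13.16 mg/L.
After outfall 3: Q = 823.2 + 46.60 = 869.8 L/s; C = (823.2·13.16 + 46.60·130.0)/869.8 = 19.42 mg/L.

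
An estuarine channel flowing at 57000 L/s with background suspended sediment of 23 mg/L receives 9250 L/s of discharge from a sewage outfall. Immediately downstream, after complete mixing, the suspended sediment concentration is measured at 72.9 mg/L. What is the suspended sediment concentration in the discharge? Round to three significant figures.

Mass balance: 57000·23.00 + 9250·Cₑ = 66250·72.90
→ Cₑ = (66250·72.90 − 57000·23.00) / 9250 = 380.4 mg/L.

380 mg/L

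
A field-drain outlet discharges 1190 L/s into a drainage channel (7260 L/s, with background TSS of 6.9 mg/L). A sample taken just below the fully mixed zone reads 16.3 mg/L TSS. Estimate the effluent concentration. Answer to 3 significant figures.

73.6 mg/L

Mass balance: 7260·6.900 + 1190·Cₑ = 8450·16.30
→ Cₑ = (8450·16.30 − 7260·6.900) / 1190 = 73.65 mg/L.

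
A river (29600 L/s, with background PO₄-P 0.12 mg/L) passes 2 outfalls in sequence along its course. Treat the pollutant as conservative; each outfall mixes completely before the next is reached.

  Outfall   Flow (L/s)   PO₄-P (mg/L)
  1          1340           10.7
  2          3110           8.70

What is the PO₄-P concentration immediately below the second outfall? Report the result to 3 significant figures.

After outfall 1: Q = 29600 + 1340 = 30940 L/s; C = (29600·0.1200 + 1340·10.70)/30940 = 0.5782 mg/L.
After outfall 2: Q = 30940 + 3110 = 34050 L/s; C = (30940·0.5782 + 3110·8.700)/34050 = 1.320 mg/L.

1.32 mg/L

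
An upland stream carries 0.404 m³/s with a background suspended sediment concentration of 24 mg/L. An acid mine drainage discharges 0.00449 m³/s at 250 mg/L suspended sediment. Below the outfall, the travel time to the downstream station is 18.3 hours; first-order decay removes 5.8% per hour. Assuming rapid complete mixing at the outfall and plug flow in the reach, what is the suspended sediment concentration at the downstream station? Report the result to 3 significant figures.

After mixing, C = (0.4040·24.00 + 0.004490·250.0) / 0.4085 = 10.82/0.4085 = 26.48 mg/L.
5.8%/h lost → k = −ln(1 − 0.058) = 0.05975 h⁻¹.
First-order decay: C = 26.48·exp(−k·t) = 26.48·0.3351 = 8.874 mg/L.

8.87 mg/L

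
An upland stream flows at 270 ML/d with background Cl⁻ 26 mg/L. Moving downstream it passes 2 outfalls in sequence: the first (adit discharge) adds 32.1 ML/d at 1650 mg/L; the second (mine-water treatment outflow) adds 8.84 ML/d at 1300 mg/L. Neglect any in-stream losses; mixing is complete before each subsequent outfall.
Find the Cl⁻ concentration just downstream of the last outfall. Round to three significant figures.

230 mg/L

After outfall 1: Q = 270.0 + 32.10 = 302.1 ML/d; C = (270.0·26.00 + 32.10·1650)/302.1 = 198.6 mg/L.
After outfall 2: Q = 302.1 + 8.840 = 310.9 ML/d; C = (302.1·198.6 + 8.840·1300)/310.9 = 229.9 mg/L.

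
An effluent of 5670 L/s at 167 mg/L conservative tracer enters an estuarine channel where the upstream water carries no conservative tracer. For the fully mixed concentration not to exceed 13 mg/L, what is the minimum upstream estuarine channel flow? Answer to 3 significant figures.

Set C_mix = 13: (Q·0 + 5670·167.0) / (Q + 5670) = 13
→ Q = 5670·(167.0 − 13)/(13 − 0) = 67170 L/s.

67200 L/s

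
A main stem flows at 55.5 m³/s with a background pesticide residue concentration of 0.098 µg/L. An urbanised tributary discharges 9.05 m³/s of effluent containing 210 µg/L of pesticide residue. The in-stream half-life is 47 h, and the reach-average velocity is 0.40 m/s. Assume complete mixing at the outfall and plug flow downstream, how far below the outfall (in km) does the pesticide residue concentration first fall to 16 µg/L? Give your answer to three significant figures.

Conservation of mass: C = (55.50·0.09800 + 9.050·210.0) / 64.55 = 1906/64.55 = 29.53 µg/L.
Half-life 47 h → k = ln 2 / 47 = 0.01475 h⁻¹ = 0.3539 d⁻¹.
Set 29.53·exp(−k·t) = 16 → t = ln(29.53/16)/k = 149600 s = 41.55 h.
Distance = v·t = 0.40·149600 = 59830 m = 59.83 km.

59.8 km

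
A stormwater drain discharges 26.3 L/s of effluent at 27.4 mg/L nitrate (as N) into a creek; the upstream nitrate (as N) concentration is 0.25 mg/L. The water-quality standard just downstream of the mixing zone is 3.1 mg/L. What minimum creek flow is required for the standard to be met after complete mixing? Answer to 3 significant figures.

224 L/s

Set C_mix = 3.1: (Q·0.2500 + 26.30·27.40) / (Q + 26.30) = 3.1
→ Q = 26.30·(27.40 − 3.1)/(3.1 − 0.2500) = 224.2 L/s.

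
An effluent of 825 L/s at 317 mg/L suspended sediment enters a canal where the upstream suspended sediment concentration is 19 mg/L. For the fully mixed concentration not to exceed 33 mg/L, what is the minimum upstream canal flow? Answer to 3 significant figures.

16700 L/s

Set C_mix = 33: (Q·19.00 + 825.0·317.0) / (Q + 825.0) = 33
→ Q = 825.0·(317.0 − 33)/(33 − 19.00) = 16740 L/s.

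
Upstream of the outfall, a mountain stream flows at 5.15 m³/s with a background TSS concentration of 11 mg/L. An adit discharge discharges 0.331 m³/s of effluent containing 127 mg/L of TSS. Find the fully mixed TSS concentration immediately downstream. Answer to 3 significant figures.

18.0 mg/L

Conservation of mass: C = (5.150·11.00 + 0.3310·127.0) / 5.481 = 98.69/5.481 = 18.01 mg/L.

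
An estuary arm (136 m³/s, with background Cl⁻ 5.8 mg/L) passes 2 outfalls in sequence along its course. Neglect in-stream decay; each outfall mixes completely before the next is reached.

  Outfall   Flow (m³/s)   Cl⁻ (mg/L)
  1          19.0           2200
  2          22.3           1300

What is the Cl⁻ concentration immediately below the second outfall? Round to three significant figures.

404 mg/L

Below outfall 1: Q → 155.0 m³/s, C = (136.0·5.800 + 19.00·2200)/155.0 = 274.8 mg/L.
Below outfall 2: Q → 177.3 m³/s, C = (155.0·274.8 + 22.30·1300)/177.3 = 403.7 mg/L.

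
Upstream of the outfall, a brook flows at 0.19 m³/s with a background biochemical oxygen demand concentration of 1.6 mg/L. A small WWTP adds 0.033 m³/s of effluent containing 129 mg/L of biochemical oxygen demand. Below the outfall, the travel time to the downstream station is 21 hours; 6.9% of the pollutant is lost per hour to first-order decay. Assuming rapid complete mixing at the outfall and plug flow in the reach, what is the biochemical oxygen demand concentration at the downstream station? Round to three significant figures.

Mixed concentration C = ΣQC/ΣQ = (0.1900·1.600 + 0.03300·129.0) / 0.2230 = 4.561/0.2230 = 20.45 mg/L.
6.9%/h lost → k = −ln(1 − 0.069) = 0.07150 h⁻¹.
Applying C = C₀e^(−kt): 20.45 × 0.2228 = 4.557 mg/L.

4.56 mg/L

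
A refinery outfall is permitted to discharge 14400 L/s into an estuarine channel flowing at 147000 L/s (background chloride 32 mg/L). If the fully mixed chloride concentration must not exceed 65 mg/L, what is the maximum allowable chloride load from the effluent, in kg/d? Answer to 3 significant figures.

Mass balance at the limit: 147000·32.00 + 14400·Cₑ = 161400·65 → Cₑ = 401.9 mg/L.
14400 L/s = 14.40 m³/s. Load = 14.40 m³/s × 401.9 g/m³ × 86 400 s/d = 500000 kg/d.

500000 kg/d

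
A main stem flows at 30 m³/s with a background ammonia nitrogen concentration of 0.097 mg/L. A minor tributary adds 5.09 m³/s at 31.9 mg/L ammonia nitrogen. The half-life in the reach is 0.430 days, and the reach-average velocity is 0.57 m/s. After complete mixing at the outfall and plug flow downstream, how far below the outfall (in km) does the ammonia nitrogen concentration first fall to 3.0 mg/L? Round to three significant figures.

After mixing, C = (30.00·0.09700 + 5.090·31.90) / 35.09 = 165.3/35.09 = 4.710 mg/L.
Half-life 0.430 d → k = ln 2 / 0.430 = 1.612 d⁻¹.
Set 4.710·exp(−k·t) = 3.0 → t = ln(4.710/3.0)/k = 24180 s = 6.717 h.
Distance = v·t = 0.57·24180 = 13780 m = 13.78 km.

13.8 km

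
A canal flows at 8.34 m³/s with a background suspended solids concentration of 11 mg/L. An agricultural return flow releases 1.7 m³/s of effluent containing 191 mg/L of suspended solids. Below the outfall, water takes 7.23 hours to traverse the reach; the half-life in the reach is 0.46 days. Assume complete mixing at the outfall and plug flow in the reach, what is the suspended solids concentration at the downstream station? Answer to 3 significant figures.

26.3 mg/L

Mass balance: C = (8.340·11.00 + 1.700·191.0) / 10.04 = 416.4/10.04 = 41.48 mg/L.
Half-life 0.46 d → k = ln 2 / 0.46 = 1.507 d⁻¹.
Applying C = C₀e^(−kt): 41.48 × 0.6351 = 26.34 mg/L.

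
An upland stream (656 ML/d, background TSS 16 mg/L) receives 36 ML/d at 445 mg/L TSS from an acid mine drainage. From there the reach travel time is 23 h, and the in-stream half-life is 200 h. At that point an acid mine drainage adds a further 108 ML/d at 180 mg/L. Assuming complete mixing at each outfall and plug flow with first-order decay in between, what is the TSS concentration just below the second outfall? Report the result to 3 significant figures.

Conservation of mass: C = (656.0·16.00 + 36.00·445.0) / 692.0 = 26520/692.0 = 38.32 mg/L; combined flow 692.0 ML/d.
Half-life 200 h → k = ln 2 / 200 = 0.003466 h⁻¹ = 0.08318 d⁻¹.
After decay, C = 38.32 × e^(−kt) = 38.32 × 0.9234 = 35.38 mg/L.
Second outfall: C = (692.0·35.38 + 108.0·180.0)/800.0 = 54.91 mg/L.

54.9 mg/L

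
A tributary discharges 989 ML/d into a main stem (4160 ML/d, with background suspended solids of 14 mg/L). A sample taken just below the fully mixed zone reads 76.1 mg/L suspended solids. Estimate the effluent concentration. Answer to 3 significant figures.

337 mg/L

Mass balance: 4160·14.00 + 989.0·Cₑ = 5149·76.10
→ Cₑ = (5149·76.10 − 4160·14.00) / 989.0 = 337.3 mg/L.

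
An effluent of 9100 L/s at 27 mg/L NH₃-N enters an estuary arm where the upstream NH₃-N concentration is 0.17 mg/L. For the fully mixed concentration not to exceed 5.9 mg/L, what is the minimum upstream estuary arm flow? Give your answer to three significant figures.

Set C_mix = 5.9: (Q·0.1700 + 9100·27.00) / (Q + 9100) = 5.9
→ Q = 9100·(27.00 − 5.9)/(5.9 − 0.1700) = 33510 L/s.

33500 L/s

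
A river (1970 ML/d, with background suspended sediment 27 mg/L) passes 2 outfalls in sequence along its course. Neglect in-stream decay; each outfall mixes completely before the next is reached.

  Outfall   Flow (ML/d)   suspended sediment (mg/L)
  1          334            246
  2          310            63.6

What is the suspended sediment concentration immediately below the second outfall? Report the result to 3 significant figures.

After outfall 1: Q = 1970 + 334.0 = 2304 ML/d; C = (1970·27.00 + 334.0·246.0)/2304 = 58.75 mg/L.
After outfall 2: Q = 2304 + 310.0 = 2614 ML/d; C = (2304·58.75 + 310.0·63.60)/2614 = 59.32 mg/L.

59.3 mg/L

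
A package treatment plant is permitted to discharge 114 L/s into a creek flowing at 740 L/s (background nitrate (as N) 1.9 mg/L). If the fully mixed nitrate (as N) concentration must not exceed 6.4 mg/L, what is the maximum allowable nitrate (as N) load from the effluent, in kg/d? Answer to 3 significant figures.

Mass balance at the limit: 740.0·1.900 + 114.0·Cₑ = 854.0·6.4 → Cₑ = 35.61 mg/L.
114.0 L/s = 0.1140 m³/s. Load = 0.1140 m³/s × 35.61 g/m³ × 86 400 s/d = 350.7 kg/d.

351 kg/d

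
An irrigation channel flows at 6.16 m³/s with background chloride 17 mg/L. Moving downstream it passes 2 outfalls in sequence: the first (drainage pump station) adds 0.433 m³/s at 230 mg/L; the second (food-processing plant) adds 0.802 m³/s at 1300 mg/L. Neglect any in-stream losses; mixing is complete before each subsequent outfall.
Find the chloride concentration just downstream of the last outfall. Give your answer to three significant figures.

169 mg/L

Below outfall 1: Q → 6.593 m³/s, C = (6.160·17.00 + 0.4330·230.0)/6.593 = 30.99 mg/L.
Below outfall 2: Q → 7.395 m³/s, C = (6.593·30.99 + 0.8020·1300)/7.395 = 168.6 mg/L.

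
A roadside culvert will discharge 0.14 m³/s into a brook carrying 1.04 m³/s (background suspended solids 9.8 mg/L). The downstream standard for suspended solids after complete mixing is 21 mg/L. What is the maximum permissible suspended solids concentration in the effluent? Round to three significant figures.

104 mg/L

At the limit, (Qr·Cr + Qe·Cₑ)/(Qr + Qe) = 21:
Cₑ = (1.180·21 − 1.040·9.800) / 0.1400 = 104.2 mg/L.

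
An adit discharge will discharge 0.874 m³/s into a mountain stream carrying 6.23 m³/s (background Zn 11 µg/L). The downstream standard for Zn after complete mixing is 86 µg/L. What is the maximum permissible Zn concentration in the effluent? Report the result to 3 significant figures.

At the limit, (Qr·Cr + Qe·Cₑ)/(Qr + Qe) = 86:
Cₑ = (7.104·86 − 6.230·11.00) / 0.8740 = 620.6 µg/L.

621 µg/L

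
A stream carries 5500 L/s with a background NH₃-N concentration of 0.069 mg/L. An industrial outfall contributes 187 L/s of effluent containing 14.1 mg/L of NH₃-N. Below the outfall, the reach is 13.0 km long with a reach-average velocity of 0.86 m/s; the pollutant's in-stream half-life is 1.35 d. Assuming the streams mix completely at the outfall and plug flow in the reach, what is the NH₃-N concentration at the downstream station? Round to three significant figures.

0.485 mg/L

Mixed concentration C = ΣQC/ΣQ = (5500·0.06900 + 187.0·14.10) / 5687 = 3016/5687 = 0.5304 mg/L.
Travel time t = 13.0·1000 / 0.86 = 15120 s = 4.199 h.
Half-life 1.35 d → k = ln 2 / 1.35 = 0.5134 d⁻¹.
After decay, C = 0.5304 × e^(−kt) = 0.5304 × 0.9141 = 0.4848 mg/L.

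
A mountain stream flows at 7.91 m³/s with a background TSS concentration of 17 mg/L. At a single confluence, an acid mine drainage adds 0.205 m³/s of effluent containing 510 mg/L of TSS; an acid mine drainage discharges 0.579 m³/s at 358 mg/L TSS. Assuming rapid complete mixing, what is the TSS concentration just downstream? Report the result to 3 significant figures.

Flow-weighted average: C = (7.910·17.00 + 0.2050·510.0 + 0.5790·358.0) / 8.694 = 446.3/8.694 = 51.33 mg/L.

51.3 mg/L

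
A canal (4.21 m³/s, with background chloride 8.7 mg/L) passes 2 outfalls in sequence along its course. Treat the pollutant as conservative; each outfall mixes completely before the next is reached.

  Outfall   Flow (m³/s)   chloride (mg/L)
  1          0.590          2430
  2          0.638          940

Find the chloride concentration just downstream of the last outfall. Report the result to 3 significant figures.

381 mg/L

Below outfall 1: Q → 4.800 m³/s, C = (4.210·8.700 + 0.5900·2430)/4.800 = 306.3 mg/L.
Below outfall 2: Q → 5.438 m³/s, C = (4.800·306.3 + 0.6380·940.0)/5.438 = 380.7 mg/L.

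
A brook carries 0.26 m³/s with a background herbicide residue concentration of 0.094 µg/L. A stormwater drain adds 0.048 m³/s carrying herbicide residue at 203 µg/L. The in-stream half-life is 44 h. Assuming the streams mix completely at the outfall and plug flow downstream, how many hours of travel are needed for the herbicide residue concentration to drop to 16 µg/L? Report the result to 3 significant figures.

After mixing, C = (0.2600·0.09400 + 0.04800·203.0) / 0.3080 = 9.768/0.3080 = 31.72 µg/L.
Half-life 44 h → k = ln 2 / 44 = 0.01575 h⁻¹ = 0.3781 d⁻¹.
31.72·exp(−k·t) = 16 → t = ln(31.72/16)/k = 156400 s = 43.43 h.

43.4 h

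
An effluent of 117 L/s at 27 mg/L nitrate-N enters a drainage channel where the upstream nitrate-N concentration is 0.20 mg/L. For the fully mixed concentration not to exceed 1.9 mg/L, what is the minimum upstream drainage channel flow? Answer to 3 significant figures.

Set C_mix = 1.9: (Q·0.2000 + 117.0·27.00) / (Q + 117.0) = 1.9
→ Q = 117.0·(27.00 − 1.9)/(1.9 − 0.2000) = 1727 L/s.

1730 L/s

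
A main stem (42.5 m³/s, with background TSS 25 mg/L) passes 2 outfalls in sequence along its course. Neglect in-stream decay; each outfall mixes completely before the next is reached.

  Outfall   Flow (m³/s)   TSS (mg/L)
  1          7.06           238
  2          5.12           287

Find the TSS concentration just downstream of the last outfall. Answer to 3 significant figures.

Outfall 1: combined Q = 49.56 m³/s; C = (42.50·25.00 + 7.060·238.0)/49.56 = 55.34 mg/L.
Outfall 2: combined Q = 54.68 m³/s; C = (49.56·55.34 + 5.120·287.0)/54.68 = 77.03 mg/L.

77.0 mg/L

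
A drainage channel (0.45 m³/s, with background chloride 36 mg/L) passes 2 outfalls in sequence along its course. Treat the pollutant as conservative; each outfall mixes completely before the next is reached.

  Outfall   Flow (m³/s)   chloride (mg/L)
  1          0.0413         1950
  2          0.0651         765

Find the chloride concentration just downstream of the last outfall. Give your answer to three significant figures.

After outfall 1: Q = 0.4500 + 0.04130 = 0.4913 m³/s; C = (0.4500·36.00 + 0.04130·1950)/0.4913 = 196.9 mg/L.
After outfall 2: Q = 0.4913 + 0.06510 = 0.5564 m³/s; C = (0.4913·196.9 + 0.06510·765.0)/0.5564 = 263.4 mg/L.

263 mg/L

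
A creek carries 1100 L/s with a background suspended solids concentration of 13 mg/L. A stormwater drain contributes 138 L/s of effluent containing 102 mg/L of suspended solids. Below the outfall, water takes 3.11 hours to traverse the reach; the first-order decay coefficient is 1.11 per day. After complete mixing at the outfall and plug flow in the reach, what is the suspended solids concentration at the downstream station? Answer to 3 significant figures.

Mixed concentration C = ΣQC/ΣQ = (1100·13.00 + 138.0·102.0) / 1238 = 28380/1238 = 22.92 mg/L.
Decay over the reach: 22.92·exp(−kt) = 22.92·0.8660 = 19.85 mg/L.

19.9 mg/L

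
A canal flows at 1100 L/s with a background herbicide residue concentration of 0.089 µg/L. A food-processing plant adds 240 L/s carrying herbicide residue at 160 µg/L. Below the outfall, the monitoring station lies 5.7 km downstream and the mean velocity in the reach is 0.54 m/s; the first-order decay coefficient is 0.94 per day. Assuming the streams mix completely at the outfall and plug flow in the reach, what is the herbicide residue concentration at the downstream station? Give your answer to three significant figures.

25.6 µg/L

Mass balance: C = (1100·0.08900 + 240.0·160.0) / 1340 = 38500/1340 = 28.73 µg/L.
Travel time t = 5.7·1000 / 0.54 = 10560 s = 2.932 h.
Decay over the reach: 28.73·exp(−kt) = 28.73·0.8915 = 25.61 µg/L.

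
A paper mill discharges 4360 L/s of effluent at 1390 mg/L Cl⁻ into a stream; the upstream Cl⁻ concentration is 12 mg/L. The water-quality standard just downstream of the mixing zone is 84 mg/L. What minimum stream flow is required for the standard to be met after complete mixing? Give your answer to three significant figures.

79100 L/s

Set C_mix = 84: (Q·12.00 + 4360·1390) / (Q + 4360) = 84
→ Q = 4360·(1390 − 84)/(84 − 12.00) = 79090 L/s.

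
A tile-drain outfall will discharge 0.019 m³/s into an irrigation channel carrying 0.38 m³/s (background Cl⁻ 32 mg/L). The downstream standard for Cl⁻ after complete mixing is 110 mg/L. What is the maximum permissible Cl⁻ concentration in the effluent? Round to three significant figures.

1670 mg/L

At the limit, (Qr·Cr + Qe·Cₑ)/(Qr + Qe) = 110:
Cₑ = (0.3990·110 − 0.3800·32.00) / 0.01900 = 1670 mg/L.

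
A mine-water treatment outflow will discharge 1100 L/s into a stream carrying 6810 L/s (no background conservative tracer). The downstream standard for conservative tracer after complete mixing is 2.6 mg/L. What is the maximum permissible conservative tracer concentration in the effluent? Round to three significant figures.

At the limit, (Qr·Cr + Qe·Cₑ)/(Qr + Qe) = 2.6:
Cₑ = (7910·2.6 − 6810·0) / 1100 = 18.70 mg/L.

18.7 mg/L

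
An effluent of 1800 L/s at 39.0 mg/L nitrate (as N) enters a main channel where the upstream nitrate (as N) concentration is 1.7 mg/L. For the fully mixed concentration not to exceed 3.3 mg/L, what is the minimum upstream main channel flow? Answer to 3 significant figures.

Set C_mix = 3.3: (Q·1.700 + 1800·39.00) / (Q + 1800) = 3.3
→ Q = 1800·(39.00 − 3.3)/(3.3 − 1.700) = 40160 L/s.

40200 L/s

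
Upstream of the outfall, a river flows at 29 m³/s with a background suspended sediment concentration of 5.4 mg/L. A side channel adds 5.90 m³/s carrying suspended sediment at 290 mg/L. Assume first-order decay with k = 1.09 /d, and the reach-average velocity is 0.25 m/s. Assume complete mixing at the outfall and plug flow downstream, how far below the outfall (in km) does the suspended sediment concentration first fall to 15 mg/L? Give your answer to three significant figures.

25.2 km

Mass balance: C = (29.00·5.400 + 5.900·290.0) / 34.90 = 1868/34.90 = 53.51 mg/L.
Set 53.51·exp(−k·t) = 15 → t = ln(53.51/15)/k = 100800 s = 28.00 h.
Distance = v·t = 0.25·100800 = 25200 m = 25.20 km.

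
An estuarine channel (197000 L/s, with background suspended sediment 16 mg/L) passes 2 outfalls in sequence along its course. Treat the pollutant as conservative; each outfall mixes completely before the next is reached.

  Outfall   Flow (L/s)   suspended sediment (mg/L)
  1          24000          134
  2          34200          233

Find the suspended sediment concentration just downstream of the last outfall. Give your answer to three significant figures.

Below outfall 1: Q → 221000 L/s, C = (197000·16.00 + 24000·134.0)/221000 = 28.81 mg/L.
Below outfall 2: Q → 255200 L/s, C = (221000·28.81 + 34200·233.0)/255200 = 56.18 mg/L.

56.2 mg/L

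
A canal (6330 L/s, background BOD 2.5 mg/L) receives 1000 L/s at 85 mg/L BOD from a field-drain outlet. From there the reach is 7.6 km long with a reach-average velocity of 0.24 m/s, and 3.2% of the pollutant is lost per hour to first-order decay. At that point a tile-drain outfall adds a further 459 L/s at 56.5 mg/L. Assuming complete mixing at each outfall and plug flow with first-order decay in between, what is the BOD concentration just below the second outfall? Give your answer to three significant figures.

13.1 mg/L

Mass balance: C = (6330·2.500 + 1000·85.00) / 7330 = 100800/7330 = 13.76 mg/L; combined flow 7330 L/s.
Travel time t = 7.6·1000 / 0.24 = 31670 s = 8.796 h.
3.2%/h lost → k = −ln(1 − 0.032) = 0.03252 h⁻¹.
Decay over the reach: 13.76·exp(−kt) = 13.76·0.7512 = 10.33 mg/L.
At the second outfall, C = (7330·10.33 + 459.0·56.50) / (7330 + 459.0) = 13.05 mg/L.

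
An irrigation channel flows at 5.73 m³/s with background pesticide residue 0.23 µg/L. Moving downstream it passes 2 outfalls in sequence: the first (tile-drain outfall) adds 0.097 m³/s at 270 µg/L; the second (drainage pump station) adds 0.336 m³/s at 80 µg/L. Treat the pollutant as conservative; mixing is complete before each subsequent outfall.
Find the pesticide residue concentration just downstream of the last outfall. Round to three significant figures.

Below outfall 1: Q → 5.827 m³/s, C = (5.730·0.2300 + 0.09700·270.0)/5.827 = 4.721 µg/L.
Below outfall 2: Q → 6.163 m³/s, C = (5.827·4.721 + 0.3360·80.00)/6.163 = 8.825 µg/L.

8.82 µg/L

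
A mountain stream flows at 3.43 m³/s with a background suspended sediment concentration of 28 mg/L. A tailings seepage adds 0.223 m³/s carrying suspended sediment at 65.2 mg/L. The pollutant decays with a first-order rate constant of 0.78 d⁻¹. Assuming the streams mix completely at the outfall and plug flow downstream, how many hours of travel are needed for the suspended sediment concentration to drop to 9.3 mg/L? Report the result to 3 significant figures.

36.3 h

Mass balance: C = (3.430·28.00 + 0.2230·65.20) / 3.653 = 110.6/3.653 = 30.27 mg/L.
30.27·exp(−k·t) = 9.3 → t = ln(30.27/9.3)/k = 130700 s = 36.31 h.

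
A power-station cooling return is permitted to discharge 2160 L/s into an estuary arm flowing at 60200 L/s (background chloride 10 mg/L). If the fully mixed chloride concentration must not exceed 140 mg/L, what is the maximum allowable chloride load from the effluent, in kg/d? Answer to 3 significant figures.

702000 kg/d

Mass balance at the limit: 60200·10.00 + 2160·Cₑ = 62360·140 → Cₑ = 3763 mg/L.
2160 L/s = 2.160 m³/s. Load = 2.160 m³/s × 3763 g/m³ × 86 400 s/d = 702300 kg/d.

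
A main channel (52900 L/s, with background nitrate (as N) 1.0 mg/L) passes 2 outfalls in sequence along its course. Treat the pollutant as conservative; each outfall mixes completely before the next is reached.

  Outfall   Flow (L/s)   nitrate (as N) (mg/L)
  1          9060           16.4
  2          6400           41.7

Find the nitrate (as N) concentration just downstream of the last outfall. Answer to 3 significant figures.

6.85 mg/L

Outfall 1: combined Q = 61960 L/s; C = (52900·1.000 + 9060·16.40)/61960 = 3.252 mg/L.
Outfall 2: combined Q = 68360 L/s; C = (61960·3.252 + 6400·41.70)/68360 = 6.851 mg/L.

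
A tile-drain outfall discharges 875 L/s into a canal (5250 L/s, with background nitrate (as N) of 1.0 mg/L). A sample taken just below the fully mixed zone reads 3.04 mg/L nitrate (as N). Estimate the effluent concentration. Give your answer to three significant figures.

15.3 mg/L

Mass balance: 5250·1.000 + 875.0·Cₑ = 6125·3.040
→ Cₑ = (6125·3.040 − 5250·1.000) / 875.0 = 15.28 mg/L.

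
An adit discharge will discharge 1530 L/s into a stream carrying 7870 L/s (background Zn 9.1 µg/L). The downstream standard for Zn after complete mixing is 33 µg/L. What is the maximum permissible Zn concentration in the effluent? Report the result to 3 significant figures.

At the limit, (Qr·Cr + Qe·Cₑ)/(Qr + Qe) = 33:
Cₑ = (9400·33 − 7870·9.100) / 1530 = 155.9 µg/L.

156 µg/L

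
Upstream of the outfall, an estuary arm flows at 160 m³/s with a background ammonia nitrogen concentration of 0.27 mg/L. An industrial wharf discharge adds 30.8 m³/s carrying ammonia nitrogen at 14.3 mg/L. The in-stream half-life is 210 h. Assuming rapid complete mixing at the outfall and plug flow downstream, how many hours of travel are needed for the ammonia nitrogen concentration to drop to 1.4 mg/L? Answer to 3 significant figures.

Conservation of mass: C = (160.0·0.2700 + 30.80·14.30) / 190.8 = 483.6/190.8 = 2.535 mg/L.
Half-life 210 h → k = ln 2 / 210 = 0.003301 h⁻¹ = 0.07922 d⁻¹.
2.535·exp(−k·t) = 1.4 → t = ln(2.535/1.4)/k = 647500 s = 179.9 h.

180 h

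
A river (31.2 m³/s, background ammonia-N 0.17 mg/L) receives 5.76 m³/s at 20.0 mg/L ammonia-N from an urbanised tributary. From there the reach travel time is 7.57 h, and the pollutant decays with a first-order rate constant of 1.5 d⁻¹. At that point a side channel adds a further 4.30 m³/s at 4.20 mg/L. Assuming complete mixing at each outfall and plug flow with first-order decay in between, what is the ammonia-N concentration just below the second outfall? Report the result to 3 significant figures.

2.26 mg/L

Mixed concentration C = ΣQC/ΣQ = (31.20·0.1700 + 5.760·20.00) / 36.96 = 120.5/36.96 = 3.260 mg/L; combined flow 36.96 m³/s.
First-order decay: C = 3.260·exp(−k·t) = 3.260·0.6231 = 2.031 mg/L.
Second outfall: C = (36.96·2.031 + 4.300·4.200)/41.26 = 2.257 mg/L.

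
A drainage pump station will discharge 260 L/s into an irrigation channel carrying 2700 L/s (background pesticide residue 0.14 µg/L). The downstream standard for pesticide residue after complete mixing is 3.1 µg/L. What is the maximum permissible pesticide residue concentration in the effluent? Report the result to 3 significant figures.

At the limit, (Qr·Cr + Qe·Cₑ)/(Qr + Qe) = 3.1:
Cₑ = (2960·3.1 − 2700·0.1400) / 260.0 = 33.84 µg/L.

33.8 µg/L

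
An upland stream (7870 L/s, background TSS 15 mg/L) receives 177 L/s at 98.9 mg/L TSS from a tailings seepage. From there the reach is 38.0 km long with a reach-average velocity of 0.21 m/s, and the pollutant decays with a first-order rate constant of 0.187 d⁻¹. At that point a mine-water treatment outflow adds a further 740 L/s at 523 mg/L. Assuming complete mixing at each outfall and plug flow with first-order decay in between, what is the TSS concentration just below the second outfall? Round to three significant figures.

54.5 mg/L

After mixing, C = (7870·15.00 + 177.0·98.90) / 8047 = 135600/8047 = 16.85 mg/L; combined flow 8047 L/s.
Travel time t = 38.0·1000 / 0.21 = 181000 s = 50.26 h.
Applying C = C₀e^(−kt): 16.85 × 0.6759 = 11.39 mg/L.
At the second outfall, C = (8047·11.39 + 740.0·523.0) / (8047 + 740.0) = 54.47 mg/L.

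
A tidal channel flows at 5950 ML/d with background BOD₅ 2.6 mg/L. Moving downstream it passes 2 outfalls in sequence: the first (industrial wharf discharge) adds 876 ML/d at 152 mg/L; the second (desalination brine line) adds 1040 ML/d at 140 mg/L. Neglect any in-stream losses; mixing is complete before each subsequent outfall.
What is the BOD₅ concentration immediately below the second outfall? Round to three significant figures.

Below outfall 1: Q → 6826 ML/d, C = (5950·2.600 + 876.0·152.0)/6826 = 21.77 mg/L.
Below outfall 2: Q → 7866 ML/d, C = (6826·21.77 + 1040·140.0)/7866 = 37.40 mg/L.

37.4 mg/L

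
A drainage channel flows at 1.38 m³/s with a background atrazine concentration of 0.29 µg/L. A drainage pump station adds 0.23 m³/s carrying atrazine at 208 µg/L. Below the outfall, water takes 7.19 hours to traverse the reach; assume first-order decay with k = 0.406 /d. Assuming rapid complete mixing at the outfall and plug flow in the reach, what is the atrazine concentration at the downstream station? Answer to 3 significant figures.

26.5 µg/L

Mass balance: C = (1.380·0.2900 + 0.2300·208.0) / 1.610 = 48.24/1.610 = 29.96 µg/L.
Decay over the reach: 29.96·exp(−kt) = 29.96·0.8855 = 26.53 µg/L.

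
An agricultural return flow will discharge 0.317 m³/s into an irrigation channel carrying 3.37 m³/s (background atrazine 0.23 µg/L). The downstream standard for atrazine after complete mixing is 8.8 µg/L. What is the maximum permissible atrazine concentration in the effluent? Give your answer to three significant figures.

At the limit, (Qr·Cr + Qe·Cₑ)/(Qr + Qe) = 8.8:
Cₑ = (3.687·8.8 − 3.370·0.2300) / 0.3170 = 99.91 µg/L.

99.9 µg/L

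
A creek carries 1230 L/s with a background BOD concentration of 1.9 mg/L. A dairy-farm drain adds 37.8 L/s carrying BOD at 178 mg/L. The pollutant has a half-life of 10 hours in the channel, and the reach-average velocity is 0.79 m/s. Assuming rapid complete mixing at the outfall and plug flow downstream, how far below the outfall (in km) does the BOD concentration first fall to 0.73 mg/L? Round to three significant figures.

93.6 km

After mixing, C = (1230·1.900 + 37.80·178.0) / 1268 = 9065/1268 = 7.150 mg/L.
Half-life 10 h → k = ln 2 / 10 = 0.06931 h⁻¹ = 1.664 d⁻¹.
Set 7.150·exp(−k·t) = 0.73 → t = ln(7.150/0.73)/k = 118500 s = 32.92 h.
Distance = v·t = 0.79·118500 = 93630 m = 93.63 km.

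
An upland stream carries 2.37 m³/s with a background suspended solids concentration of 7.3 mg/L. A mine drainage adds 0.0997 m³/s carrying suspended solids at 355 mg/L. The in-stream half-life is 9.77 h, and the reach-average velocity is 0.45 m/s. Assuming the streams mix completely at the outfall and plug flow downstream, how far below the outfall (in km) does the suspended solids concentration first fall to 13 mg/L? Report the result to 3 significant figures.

Flow-weighted average: C = (2.370·7.300 + 0.09970·355.0) / 2.470 = 52.69/2.470 = 21.34 mg/L.
Half-life 9.77 h → k = ln 2 / 9.77 = 0.07095 h⁻¹ = 1.703 d⁻¹.
Set 21.34·exp(−k·t) = 13 → t = ln(21.34/13)/k = 25140 s = 6.984 h.
Distance = v·t = 0.45·25140 = 11310 m = 11.31 km.

11.3 km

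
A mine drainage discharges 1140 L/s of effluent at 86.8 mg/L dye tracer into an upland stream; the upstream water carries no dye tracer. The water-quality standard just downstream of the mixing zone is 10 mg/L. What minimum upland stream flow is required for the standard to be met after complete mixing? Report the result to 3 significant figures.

Set C_mix = 10: (Q·0 + 1140·86.80) / (Q + 1140) = 10
→ Q = 1140·(86.80 − 10)/(10 − 0) = 8755 L/s.

8760 L/s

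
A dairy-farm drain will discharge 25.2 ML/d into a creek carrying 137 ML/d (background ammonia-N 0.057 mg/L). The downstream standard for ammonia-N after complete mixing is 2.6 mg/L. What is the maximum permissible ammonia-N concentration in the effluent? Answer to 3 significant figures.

16.4 mg/L

At the limit, (Qr·Cr + Qe·Cₑ)/(Qr + Qe) = 2.6:
Cₑ = (162.2·2.6 − 137.0·0.05700) / 25.20 = 16.43 mg/L.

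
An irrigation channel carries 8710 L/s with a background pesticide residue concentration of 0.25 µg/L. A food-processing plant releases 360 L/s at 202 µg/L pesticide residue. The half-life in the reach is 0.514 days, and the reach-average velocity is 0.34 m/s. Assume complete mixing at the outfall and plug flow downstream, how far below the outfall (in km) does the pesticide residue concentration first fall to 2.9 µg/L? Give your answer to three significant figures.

Flow-weighted average: C = (8710·0.2500 + 360.0·202.0) / 9070 = 74900/9070 = 8.258 µg/L.
Half-life 0.514 d → k = ln 2 / 0.514 = 1.349 d⁻¹.
Set 8.258·exp(−k·t) = 2.9 → t = ln(8.258/2.9)/k = 67040 s = 18.62 h.
Distance = v·t = 0.34·67040 = 22800 m = 22.80 km.

22.8 km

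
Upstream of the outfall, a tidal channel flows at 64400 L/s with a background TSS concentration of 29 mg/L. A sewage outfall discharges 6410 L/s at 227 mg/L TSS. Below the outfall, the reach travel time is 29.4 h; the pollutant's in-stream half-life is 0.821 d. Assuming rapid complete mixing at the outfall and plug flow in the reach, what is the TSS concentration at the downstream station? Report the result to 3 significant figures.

16.7 mg/L

After mixing, C = (64400·29.00 + 6410·227.0) / 70810 = 3323000/70810 = 46.92 mg/L.
Half-life 0.821 d → k = ln 2 / 0.821 = 0.8443 d⁻¹.
Decay over the reach: 46.92·exp(−kt) = 46.92·0.3555 = 16.68 mg/L.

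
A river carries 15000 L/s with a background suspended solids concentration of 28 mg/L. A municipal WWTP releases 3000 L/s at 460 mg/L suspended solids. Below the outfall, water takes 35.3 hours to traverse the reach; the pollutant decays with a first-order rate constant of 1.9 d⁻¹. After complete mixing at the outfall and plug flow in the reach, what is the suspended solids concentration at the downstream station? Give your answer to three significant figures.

Mass balance: C = (15000·28.00 + 3000·460.0) / 18000 = 1800000/18000 = 100.0 mg/L.
After decay, C = 100.0 × e^(−kt) = 100.0 × 0.06114 = 6.114 mg/L.

6.11 mg/L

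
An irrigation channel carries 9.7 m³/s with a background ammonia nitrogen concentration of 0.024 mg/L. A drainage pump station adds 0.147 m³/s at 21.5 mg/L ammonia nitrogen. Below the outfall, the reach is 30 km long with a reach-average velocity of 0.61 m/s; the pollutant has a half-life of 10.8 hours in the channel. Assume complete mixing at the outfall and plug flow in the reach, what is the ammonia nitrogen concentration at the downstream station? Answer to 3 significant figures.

Mass balance: C = (9.700·0.02400 + 0.1470·21.50) / 9.847 = 3.393/9.847 = 0.3446 mg/L.
Travel time t = 30·1000 / 0.61 = 49180 s = 13.66 h.
Half-life 10.8 h → k = ln 2 / 10.8 = 0.06418 h⁻¹ = 1.540 d⁻¹.
First-order decay: C = 0.3446·exp(−k·t) = 0.3446·0.4161 = 0.1434 mg/L.

0.143 mg/L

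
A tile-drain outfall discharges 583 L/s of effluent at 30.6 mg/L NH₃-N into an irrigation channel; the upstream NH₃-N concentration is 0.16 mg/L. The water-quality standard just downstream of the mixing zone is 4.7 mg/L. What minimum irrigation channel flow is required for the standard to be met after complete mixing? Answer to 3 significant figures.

3330 L/s

Set C_mix = 4.7: (Q·0.1600 + 583.0·30.60) / (Q + 583.0) = 4.7
→ Q = 583.0·(30.60 − 4.7)/(4.7 − 0.1600) = 3326 L/s.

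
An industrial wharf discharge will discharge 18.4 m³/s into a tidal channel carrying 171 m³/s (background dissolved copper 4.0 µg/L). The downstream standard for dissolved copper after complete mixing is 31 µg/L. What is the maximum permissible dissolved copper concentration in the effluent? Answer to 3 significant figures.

282 µg/L

At the limit, (Qr·Cr + Qe·Cₑ)/(Qr + Qe) = 31:
Cₑ = (189.4·31 − 171.0·4.000) / 18.40 = 281.9 µg/L.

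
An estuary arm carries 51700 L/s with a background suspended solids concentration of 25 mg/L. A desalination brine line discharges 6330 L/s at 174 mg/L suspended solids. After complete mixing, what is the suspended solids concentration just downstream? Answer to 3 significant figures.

41.3 mg/L

Flow-weighted average: C = (51700·25.00 + 6330·174.0) / 58030 = 2394000/58030 = 41.25 mg/L.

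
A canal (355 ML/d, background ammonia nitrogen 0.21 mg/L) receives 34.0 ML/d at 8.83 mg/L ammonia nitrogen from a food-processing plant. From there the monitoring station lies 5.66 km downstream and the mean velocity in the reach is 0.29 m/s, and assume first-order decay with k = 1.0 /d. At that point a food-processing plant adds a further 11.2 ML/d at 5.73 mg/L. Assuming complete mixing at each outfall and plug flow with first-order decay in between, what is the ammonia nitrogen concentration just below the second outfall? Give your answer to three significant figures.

0.907 mg/L

Mixed concentration C = ΣQC/ΣQ = (355.0·0.2100 + 34.00·8.830) / 389.0 = 374.8/389.0 = 0.9634 mg/L; combined flow 389.0 ML/d.
Travel time t = 5.66·1000 / 0.29 = 19520 s = 5.421 h.
Decay over the reach: 0.9634·exp(−kt) = 0.9634·0.7978 = 0.7686 mg/L.
At the second outfall, C = (389.0·0.7686 + 11.20·5.730) / (389.0 + 11.20) = 0.9075 mg/L.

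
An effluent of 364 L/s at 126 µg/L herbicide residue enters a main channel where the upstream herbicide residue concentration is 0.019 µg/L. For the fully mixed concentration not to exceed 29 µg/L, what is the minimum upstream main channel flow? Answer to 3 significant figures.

1220 L/s

Set C_mix = 29: (Q·0.01900 + 364.0·126.0) / (Q + 364.0) = 29
→ Q = 364.0·(126.0 − 29)/(29 − 0.01900) = 1218 L/s.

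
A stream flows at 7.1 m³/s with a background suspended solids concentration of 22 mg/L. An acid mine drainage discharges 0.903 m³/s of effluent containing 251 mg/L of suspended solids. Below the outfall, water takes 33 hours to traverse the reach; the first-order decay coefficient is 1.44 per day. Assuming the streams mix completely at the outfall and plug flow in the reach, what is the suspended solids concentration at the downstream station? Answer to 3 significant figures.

6.61 mg/L

Flow-weighted average: C = (7.100·22.00 + 0.9030·251.0) / 8.003 = 382.9/8.003 = 47.84 mg/L.
First-order decay: C = 47.84·exp(−k·t) = 47.84·0.1381 = 6.605 mg/L.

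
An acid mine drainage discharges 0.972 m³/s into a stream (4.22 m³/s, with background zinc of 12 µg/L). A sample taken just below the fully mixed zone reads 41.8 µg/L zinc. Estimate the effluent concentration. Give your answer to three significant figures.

Mass balance: 4.220·12.00 + 0.9720·Cₑ = 5.192·41.80
→ Cₑ = (5.192·41.80 − 4.220·12.00) / 0.9720 = 171.2 µg/L.

171 µg/L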